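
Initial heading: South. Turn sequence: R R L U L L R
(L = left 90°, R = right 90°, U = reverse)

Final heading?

Start: South
  R (right (90° clockwise)) -> West
  R (right (90° clockwise)) -> North
  L (left (90° counter-clockwise)) -> West
  U (U-turn (180°)) -> East
  L (left (90° counter-clockwise)) -> North
  L (left (90° counter-clockwise)) -> West
  R (right (90° clockwise)) -> North
Final: North

Answer: Final heading: North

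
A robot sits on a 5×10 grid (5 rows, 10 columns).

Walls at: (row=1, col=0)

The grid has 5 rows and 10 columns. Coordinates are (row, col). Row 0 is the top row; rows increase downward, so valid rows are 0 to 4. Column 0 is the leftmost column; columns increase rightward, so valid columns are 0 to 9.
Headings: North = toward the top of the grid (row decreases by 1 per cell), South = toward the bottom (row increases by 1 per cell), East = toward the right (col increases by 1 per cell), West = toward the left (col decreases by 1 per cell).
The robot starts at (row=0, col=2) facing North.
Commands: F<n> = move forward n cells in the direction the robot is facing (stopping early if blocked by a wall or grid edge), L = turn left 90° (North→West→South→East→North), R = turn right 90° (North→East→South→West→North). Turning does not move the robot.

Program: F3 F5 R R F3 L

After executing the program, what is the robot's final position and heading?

Answer: Final position: (row=3, col=2), facing East

Derivation:
Start: (row=0, col=2), facing North
  F3: move forward 0/3 (blocked), now at (row=0, col=2)
  F5: move forward 0/5 (blocked), now at (row=0, col=2)
  R: turn right, now facing East
  R: turn right, now facing South
  F3: move forward 3, now at (row=3, col=2)
  L: turn left, now facing East
Final: (row=3, col=2), facing East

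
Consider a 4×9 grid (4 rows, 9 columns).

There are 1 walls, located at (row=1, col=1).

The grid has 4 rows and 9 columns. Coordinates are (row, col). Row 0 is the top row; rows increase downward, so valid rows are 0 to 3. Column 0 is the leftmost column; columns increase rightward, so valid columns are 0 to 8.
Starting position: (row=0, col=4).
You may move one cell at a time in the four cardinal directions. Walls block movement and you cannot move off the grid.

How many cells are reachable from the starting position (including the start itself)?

BFS flood-fill from (row=0, col=4):
  Distance 0: (row=0, col=4)
  Distance 1: (row=0, col=3), (row=0, col=5), (row=1, col=4)
  Distance 2: (row=0, col=2), (row=0, col=6), (row=1, col=3), (row=1, col=5), (row=2, col=4)
  Distance 3: (row=0, col=1), (row=0, col=7), (row=1, col=2), (row=1, col=6), (row=2, col=3), (row=2, col=5), (row=3, col=4)
  Distance 4: (row=0, col=0), (row=0, col=8), (row=1, col=7), (row=2, col=2), (row=2, col=6), (row=3, col=3), (row=3, col=5)
  Distance 5: (row=1, col=0), (row=1, col=8), (row=2, col=1), (row=2, col=7), (row=3, col=2), (row=3, col=6)
  Distance 6: (row=2, col=0), (row=2, col=8), (row=3, col=1), (row=3, col=7)
  Distance 7: (row=3, col=0), (row=3, col=8)
Total reachable: 35 (grid has 35 open cells total)

Answer: Reachable cells: 35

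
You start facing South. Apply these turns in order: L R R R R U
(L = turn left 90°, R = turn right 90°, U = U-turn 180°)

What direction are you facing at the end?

Answer: Final heading: West

Derivation:
Start: South
  L (left (90° counter-clockwise)) -> East
  R (right (90° clockwise)) -> South
  R (right (90° clockwise)) -> West
  R (right (90° clockwise)) -> North
  R (right (90° clockwise)) -> East
  U (U-turn (180°)) -> West
Final: West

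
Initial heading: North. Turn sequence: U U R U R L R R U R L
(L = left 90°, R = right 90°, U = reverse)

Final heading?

Answer: Final heading: West

Derivation:
Start: North
  U (U-turn (180°)) -> South
  U (U-turn (180°)) -> North
  R (right (90° clockwise)) -> East
  U (U-turn (180°)) -> West
  R (right (90° clockwise)) -> North
  L (left (90° counter-clockwise)) -> West
  R (right (90° clockwise)) -> North
  R (right (90° clockwise)) -> East
  U (U-turn (180°)) -> West
  R (right (90° clockwise)) -> North
  L (left (90° counter-clockwise)) -> West
Final: West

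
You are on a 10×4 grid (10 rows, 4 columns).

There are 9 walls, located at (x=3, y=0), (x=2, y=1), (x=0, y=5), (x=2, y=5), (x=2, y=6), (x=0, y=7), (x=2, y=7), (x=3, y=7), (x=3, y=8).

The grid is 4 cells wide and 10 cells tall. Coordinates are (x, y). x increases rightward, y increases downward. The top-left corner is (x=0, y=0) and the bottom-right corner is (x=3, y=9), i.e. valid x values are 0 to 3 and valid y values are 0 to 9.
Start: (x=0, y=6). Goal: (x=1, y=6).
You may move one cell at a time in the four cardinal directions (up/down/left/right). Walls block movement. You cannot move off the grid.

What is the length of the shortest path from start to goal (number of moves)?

BFS from (x=0, y=6) until reaching (x=1, y=6):
  Distance 0: (x=0, y=6)
  Distance 1: (x=1, y=6)  <- goal reached here
One shortest path (1 moves): (x=0, y=6) -> (x=1, y=6)

Answer: Shortest path length: 1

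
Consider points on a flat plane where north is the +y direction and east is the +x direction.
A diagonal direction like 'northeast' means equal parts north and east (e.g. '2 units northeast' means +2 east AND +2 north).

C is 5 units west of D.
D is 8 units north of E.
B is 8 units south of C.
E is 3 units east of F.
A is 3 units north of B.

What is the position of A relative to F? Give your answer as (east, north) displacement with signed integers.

Place F at the origin (east=0, north=0).
  E is 3 units east of F: delta (east=+3, north=+0); E at (east=3, north=0).
  D is 8 units north of E: delta (east=+0, north=+8); D at (east=3, north=8).
  C is 5 units west of D: delta (east=-5, north=+0); C at (east=-2, north=8).
  B is 8 units south of C: delta (east=+0, north=-8); B at (east=-2, north=0).
  A is 3 units north of B: delta (east=+0, north=+3); A at (east=-2, north=3).
Therefore A relative to F: (east=-2, north=3).

Answer: A is at (east=-2, north=3) relative to F.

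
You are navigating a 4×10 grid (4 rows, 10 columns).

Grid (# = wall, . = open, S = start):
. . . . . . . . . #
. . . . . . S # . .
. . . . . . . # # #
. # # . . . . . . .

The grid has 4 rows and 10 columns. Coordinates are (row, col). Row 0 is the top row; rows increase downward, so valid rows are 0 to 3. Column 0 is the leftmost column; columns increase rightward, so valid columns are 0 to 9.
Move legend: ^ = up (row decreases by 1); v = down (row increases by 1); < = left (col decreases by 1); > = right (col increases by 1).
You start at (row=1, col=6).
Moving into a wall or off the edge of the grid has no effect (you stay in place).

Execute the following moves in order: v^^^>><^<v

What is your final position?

Answer: Final position: (row=1, col=6)

Derivation:
Start: (row=1, col=6)
  v (down): (row=1, col=6) -> (row=2, col=6)
  ^ (up): (row=2, col=6) -> (row=1, col=6)
  ^ (up): (row=1, col=6) -> (row=0, col=6)
  ^ (up): blocked, stay at (row=0, col=6)
  > (right): (row=0, col=6) -> (row=0, col=7)
  > (right): (row=0, col=7) -> (row=0, col=8)
  < (left): (row=0, col=8) -> (row=0, col=7)
  ^ (up): blocked, stay at (row=0, col=7)
  < (left): (row=0, col=7) -> (row=0, col=6)
  v (down): (row=0, col=6) -> (row=1, col=6)
Final: (row=1, col=6)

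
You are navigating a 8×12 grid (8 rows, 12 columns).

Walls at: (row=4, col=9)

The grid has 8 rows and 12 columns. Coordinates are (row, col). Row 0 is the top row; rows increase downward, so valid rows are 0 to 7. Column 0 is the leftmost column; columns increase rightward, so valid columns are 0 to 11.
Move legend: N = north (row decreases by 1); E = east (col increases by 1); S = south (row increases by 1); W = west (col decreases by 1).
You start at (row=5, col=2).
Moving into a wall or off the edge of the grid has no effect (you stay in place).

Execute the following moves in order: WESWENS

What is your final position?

Start: (row=5, col=2)
  W (west): (row=5, col=2) -> (row=5, col=1)
  E (east): (row=5, col=1) -> (row=5, col=2)
  S (south): (row=5, col=2) -> (row=6, col=2)
  W (west): (row=6, col=2) -> (row=6, col=1)
  E (east): (row=6, col=1) -> (row=6, col=2)
  N (north): (row=6, col=2) -> (row=5, col=2)
  S (south): (row=5, col=2) -> (row=6, col=2)
Final: (row=6, col=2)

Answer: Final position: (row=6, col=2)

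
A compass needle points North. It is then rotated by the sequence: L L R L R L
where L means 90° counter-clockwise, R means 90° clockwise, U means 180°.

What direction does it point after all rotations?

Answer: Final heading: South

Derivation:
Start: North
  L (left (90° counter-clockwise)) -> West
  L (left (90° counter-clockwise)) -> South
  R (right (90° clockwise)) -> West
  L (left (90° counter-clockwise)) -> South
  R (right (90° clockwise)) -> West
  L (left (90° counter-clockwise)) -> South
Final: South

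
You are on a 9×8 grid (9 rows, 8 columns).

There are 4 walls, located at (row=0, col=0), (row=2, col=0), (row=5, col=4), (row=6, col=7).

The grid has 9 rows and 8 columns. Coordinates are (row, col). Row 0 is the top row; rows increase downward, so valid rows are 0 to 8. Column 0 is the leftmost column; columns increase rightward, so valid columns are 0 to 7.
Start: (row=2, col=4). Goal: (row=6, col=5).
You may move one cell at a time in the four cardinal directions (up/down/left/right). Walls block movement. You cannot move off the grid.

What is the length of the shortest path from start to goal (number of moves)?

BFS from (row=2, col=4) until reaching (row=6, col=5):
  Distance 0: (row=2, col=4)
  Distance 1: (row=1, col=4), (row=2, col=3), (row=2, col=5), (row=3, col=4)
  Distance 2: (row=0, col=4), (row=1, col=3), (row=1, col=5), (row=2, col=2), (row=2, col=6), (row=3, col=3), (row=3, col=5), (row=4, col=4)
  Distance 3: (row=0, col=3), (row=0, col=5), (row=1, col=2), (row=1, col=6), (row=2, col=1), (row=2, col=7), (row=3, col=2), (row=3, col=6), (row=4, col=3), (row=4, col=5)
  Distance 4: (row=0, col=2), (row=0, col=6), (row=1, col=1), (row=1, col=7), (row=3, col=1), (row=3, col=7), (row=4, col=2), (row=4, col=6), (row=5, col=3), (row=5, col=5)
  Distance 5: (row=0, col=1), (row=0, col=7), (row=1, col=0), (row=3, col=0), (row=4, col=1), (row=4, col=7), (row=5, col=2), (row=5, col=6), (row=6, col=3), (row=6, col=5)  <- goal reached here
One shortest path (5 moves): (row=2, col=4) -> (row=2, col=5) -> (row=3, col=5) -> (row=4, col=5) -> (row=5, col=5) -> (row=6, col=5)

Answer: Shortest path length: 5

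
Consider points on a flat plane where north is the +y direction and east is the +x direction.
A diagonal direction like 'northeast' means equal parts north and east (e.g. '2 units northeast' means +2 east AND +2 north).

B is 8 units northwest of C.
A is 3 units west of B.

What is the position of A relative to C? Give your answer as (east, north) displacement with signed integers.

Place C at the origin (east=0, north=0).
  B is 8 units northwest of C: delta (east=-8, north=+8); B at (east=-8, north=8).
  A is 3 units west of B: delta (east=-3, north=+0); A at (east=-11, north=8).
Therefore A relative to C: (east=-11, north=8).

Answer: A is at (east=-11, north=8) relative to C.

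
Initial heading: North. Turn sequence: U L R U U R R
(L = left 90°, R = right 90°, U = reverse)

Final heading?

Answer: Final heading: North

Derivation:
Start: North
  U (U-turn (180°)) -> South
  L (left (90° counter-clockwise)) -> East
  R (right (90° clockwise)) -> South
  U (U-turn (180°)) -> North
  U (U-turn (180°)) -> South
  R (right (90° clockwise)) -> West
  R (right (90° clockwise)) -> North
Final: North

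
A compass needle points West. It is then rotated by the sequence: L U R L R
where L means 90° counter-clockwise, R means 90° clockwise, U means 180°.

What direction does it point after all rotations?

Answer: Final heading: East

Derivation:
Start: West
  L (left (90° counter-clockwise)) -> South
  U (U-turn (180°)) -> North
  R (right (90° clockwise)) -> East
  L (left (90° counter-clockwise)) -> North
  R (right (90° clockwise)) -> East
Final: East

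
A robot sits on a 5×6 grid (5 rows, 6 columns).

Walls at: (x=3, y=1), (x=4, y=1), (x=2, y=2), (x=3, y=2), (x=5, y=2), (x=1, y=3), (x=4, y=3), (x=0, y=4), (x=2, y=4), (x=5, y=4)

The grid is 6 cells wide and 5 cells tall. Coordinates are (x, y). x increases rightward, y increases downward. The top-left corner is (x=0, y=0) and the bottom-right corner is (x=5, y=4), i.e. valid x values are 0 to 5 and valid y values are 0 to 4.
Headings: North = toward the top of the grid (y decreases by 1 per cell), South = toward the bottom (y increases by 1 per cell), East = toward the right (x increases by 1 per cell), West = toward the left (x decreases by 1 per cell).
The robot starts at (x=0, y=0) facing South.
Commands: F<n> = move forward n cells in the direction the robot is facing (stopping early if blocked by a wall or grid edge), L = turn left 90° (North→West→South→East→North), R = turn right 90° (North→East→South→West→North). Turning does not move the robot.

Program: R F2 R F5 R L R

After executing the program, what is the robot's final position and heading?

Start: (x=0, y=0), facing South
  R: turn right, now facing West
  F2: move forward 0/2 (blocked), now at (x=0, y=0)
  R: turn right, now facing North
  F5: move forward 0/5 (blocked), now at (x=0, y=0)
  R: turn right, now facing East
  L: turn left, now facing North
  R: turn right, now facing East
Final: (x=0, y=0), facing East

Answer: Final position: (x=0, y=0), facing East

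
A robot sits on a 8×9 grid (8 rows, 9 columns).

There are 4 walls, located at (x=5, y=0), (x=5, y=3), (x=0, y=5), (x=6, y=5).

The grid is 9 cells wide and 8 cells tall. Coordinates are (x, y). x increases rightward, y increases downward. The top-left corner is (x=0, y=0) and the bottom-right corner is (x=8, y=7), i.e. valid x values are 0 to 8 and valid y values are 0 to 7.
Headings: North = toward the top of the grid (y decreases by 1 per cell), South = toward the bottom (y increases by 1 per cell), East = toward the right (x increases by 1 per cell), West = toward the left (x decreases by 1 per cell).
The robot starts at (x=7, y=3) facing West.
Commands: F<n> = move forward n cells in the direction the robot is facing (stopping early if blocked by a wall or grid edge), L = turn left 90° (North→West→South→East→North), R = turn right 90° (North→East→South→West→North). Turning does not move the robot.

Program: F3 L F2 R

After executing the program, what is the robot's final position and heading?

Answer: Final position: (x=6, y=4), facing West

Derivation:
Start: (x=7, y=3), facing West
  F3: move forward 1/3 (blocked), now at (x=6, y=3)
  L: turn left, now facing South
  F2: move forward 1/2 (blocked), now at (x=6, y=4)
  R: turn right, now facing West
Final: (x=6, y=4), facing West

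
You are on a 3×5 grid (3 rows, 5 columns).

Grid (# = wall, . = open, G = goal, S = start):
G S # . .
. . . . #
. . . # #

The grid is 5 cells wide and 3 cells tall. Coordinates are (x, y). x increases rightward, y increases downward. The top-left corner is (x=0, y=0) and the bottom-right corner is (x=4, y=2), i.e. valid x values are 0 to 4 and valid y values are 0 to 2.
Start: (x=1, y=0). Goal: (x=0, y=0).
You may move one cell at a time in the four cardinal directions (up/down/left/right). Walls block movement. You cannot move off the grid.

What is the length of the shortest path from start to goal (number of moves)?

Answer: Shortest path length: 1

Derivation:
BFS from (x=1, y=0) until reaching (x=0, y=0):
  Distance 0: (x=1, y=0)
  Distance 1: (x=0, y=0), (x=1, y=1)  <- goal reached here
One shortest path (1 moves): (x=1, y=0) -> (x=0, y=0)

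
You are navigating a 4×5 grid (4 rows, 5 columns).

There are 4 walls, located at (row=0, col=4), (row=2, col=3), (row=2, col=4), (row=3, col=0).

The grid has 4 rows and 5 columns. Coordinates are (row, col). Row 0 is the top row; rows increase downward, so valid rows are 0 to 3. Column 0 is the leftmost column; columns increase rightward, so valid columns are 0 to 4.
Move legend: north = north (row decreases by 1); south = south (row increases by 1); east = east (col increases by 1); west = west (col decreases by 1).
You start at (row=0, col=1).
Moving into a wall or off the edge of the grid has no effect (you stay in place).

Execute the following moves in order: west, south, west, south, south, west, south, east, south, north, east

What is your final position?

Answer: Final position: (row=2, col=2)

Derivation:
Start: (row=0, col=1)
  west (west): (row=0, col=1) -> (row=0, col=0)
  south (south): (row=0, col=0) -> (row=1, col=0)
  west (west): blocked, stay at (row=1, col=0)
  south (south): (row=1, col=0) -> (row=2, col=0)
  south (south): blocked, stay at (row=2, col=0)
  west (west): blocked, stay at (row=2, col=0)
  south (south): blocked, stay at (row=2, col=0)
  east (east): (row=2, col=0) -> (row=2, col=1)
  south (south): (row=2, col=1) -> (row=3, col=1)
  north (north): (row=3, col=1) -> (row=2, col=1)
  east (east): (row=2, col=1) -> (row=2, col=2)
Final: (row=2, col=2)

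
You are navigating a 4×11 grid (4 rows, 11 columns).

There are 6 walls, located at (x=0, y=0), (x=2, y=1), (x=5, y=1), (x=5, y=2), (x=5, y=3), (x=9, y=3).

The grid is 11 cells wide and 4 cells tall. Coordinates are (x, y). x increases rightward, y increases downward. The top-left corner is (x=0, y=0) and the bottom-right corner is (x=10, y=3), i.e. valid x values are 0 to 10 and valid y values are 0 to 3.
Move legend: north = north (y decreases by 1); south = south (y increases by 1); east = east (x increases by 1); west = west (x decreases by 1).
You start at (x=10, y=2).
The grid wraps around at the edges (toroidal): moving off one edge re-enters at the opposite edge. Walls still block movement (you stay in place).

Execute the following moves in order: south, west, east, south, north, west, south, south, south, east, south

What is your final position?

Start: (x=10, y=2)
  south (south): (x=10, y=2) -> (x=10, y=3)
  west (west): blocked, stay at (x=10, y=3)
  east (east): (x=10, y=3) -> (x=0, y=3)
  south (south): blocked, stay at (x=0, y=3)
  north (north): (x=0, y=3) -> (x=0, y=2)
  west (west): (x=0, y=2) -> (x=10, y=2)
  south (south): (x=10, y=2) -> (x=10, y=3)
  south (south): (x=10, y=3) -> (x=10, y=0)
  south (south): (x=10, y=0) -> (x=10, y=1)
  east (east): (x=10, y=1) -> (x=0, y=1)
  south (south): (x=0, y=1) -> (x=0, y=2)
Final: (x=0, y=2)

Answer: Final position: (x=0, y=2)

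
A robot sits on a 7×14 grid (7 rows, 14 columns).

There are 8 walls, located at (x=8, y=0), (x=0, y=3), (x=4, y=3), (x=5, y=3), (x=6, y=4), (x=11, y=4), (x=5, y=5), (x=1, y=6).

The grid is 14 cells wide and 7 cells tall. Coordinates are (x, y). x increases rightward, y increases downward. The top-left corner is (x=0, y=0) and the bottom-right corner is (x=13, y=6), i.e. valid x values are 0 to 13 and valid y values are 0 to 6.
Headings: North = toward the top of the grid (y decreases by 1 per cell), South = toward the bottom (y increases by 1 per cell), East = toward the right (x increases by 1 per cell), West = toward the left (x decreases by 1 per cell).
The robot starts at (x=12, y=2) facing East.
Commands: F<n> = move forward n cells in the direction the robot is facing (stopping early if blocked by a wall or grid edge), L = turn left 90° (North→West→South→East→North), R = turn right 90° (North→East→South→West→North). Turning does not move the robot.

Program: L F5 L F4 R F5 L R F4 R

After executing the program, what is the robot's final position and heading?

Answer: Final position: (x=9, y=0), facing East

Derivation:
Start: (x=12, y=2), facing East
  L: turn left, now facing North
  F5: move forward 2/5 (blocked), now at (x=12, y=0)
  L: turn left, now facing West
  F4: move forward 3/4 (blocked), now at (x=9, y=0)
  R: turn right, now facing North
  F5: move forward 0/5 (blocked), now at (x=9, y=0)
  L: turn left, now facing West
  R: turn right, now facing North
  F4: move forward 0/4 (blocked), now at (x=9, y=0)
  R: turn right, now facing East
Final: (x=9, y=0), facing East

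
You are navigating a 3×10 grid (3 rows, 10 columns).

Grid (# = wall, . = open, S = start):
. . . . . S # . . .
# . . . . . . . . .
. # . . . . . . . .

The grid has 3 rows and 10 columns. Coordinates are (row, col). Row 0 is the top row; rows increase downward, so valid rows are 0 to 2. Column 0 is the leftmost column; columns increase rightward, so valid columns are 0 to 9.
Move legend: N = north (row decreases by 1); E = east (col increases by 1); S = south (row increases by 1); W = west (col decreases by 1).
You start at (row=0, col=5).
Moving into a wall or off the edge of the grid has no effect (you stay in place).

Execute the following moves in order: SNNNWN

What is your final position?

Start: (row=0, col=5)
  S (south): (row=0, col=5) -> (row=1, col=5)
  N (north): (row=1, col=5) -> (row=0, col=5)
  N (north): blocked, stay at (row=0, col=5)
  N (north): blocked, stay at (row=0, col=5)
  W (west): (row=0, col=5) -> (row=0, col=4)
  N (north): blocked, stay at (row=0, col=4)
Final: (row=0, col=4)

Answer: Final position: (row=0, col=4)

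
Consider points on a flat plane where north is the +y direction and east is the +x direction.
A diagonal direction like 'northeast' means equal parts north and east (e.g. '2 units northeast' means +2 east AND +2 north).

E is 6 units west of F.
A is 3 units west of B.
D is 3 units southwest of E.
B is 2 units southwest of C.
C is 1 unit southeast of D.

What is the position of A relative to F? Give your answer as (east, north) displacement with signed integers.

Answer: A is at (east=-13, north=-6) relative to F.

Derivation:
Place F at the origin (east=0, north=0).
  E is 6 units west of F: delta (east=-6, north=+0); E at (east=-6, north=0).
  D is 3 units southwest of E: delta (east=-3, north=-3); D at (east=-9, north=-3).
  C is 1 unit southeast of D: delta (east=+1, north=-1); C at (east=-8, north=-4).
  B is 2 units southwest of C: delta (east=-2, north=-2); B at (east=-10, north=-6).
  A is 3 units west of B: delta (east=-3, north=+0); A at (east=-13, north=-6).
Therefore A relative to F: (east=-13, north=-6).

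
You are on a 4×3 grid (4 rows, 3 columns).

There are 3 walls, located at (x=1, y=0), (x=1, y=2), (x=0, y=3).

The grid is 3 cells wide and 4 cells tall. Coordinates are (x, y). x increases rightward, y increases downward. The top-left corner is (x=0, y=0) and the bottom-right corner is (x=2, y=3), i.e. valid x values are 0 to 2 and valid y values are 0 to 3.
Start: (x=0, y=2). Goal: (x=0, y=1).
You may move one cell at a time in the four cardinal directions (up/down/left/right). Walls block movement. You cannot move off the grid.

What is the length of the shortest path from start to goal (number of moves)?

BFS from (x=0, y=2) until reaching (x=0, y=1):
  Distance 0: (x=0, y=2)
  Distance 1: (x=0, y=1)  <- goal reached here
One shortest path (1 moves): (x=0, y=2) -> (x=0, y=1)

Answer: Shortest path length: 1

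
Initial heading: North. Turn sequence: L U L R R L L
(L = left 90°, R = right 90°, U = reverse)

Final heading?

Start: North
  L (left (90° counter-clockwise)) -> West
  U (U-turn (180°)) -> East
  L (left (90° counter-clockwise)) -> North
  R (right (90° clockwise)) -> East
  R (right (90° clockwise)) -> South
  L (left (90° counter-clockwise)) -> East
  L (left (90° counter-clockwise)) -> North
Final: North

Answer: Final heading: North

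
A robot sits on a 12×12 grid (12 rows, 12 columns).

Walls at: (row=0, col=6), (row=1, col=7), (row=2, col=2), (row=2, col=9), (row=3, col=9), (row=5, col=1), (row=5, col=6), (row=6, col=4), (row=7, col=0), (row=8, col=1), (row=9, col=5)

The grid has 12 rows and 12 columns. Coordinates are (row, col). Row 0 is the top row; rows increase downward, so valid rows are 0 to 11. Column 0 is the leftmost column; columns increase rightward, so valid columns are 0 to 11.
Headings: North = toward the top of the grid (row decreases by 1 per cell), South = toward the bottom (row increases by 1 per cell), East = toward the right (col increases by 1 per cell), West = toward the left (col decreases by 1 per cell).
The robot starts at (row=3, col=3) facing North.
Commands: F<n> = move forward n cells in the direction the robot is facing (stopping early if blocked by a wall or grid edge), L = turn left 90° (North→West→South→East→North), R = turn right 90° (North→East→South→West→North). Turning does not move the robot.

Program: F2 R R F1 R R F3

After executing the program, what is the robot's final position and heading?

Start: (row=3, col=3), facing North
  F2: move forward 2, now at (row=1, col=3)
  R: turn right, now facing East
  R: turn right, now facing South
  F1: move forward 1, now at (row=2, col=3)
  R: turn right, now facing West
  R: turn right, now facing North
  F3: move forward 2/3 (blocked), now at (row=0, col=3)
Final: (row=0, col=3), facing North

Answer: Final position: (row=0, col=3), facing North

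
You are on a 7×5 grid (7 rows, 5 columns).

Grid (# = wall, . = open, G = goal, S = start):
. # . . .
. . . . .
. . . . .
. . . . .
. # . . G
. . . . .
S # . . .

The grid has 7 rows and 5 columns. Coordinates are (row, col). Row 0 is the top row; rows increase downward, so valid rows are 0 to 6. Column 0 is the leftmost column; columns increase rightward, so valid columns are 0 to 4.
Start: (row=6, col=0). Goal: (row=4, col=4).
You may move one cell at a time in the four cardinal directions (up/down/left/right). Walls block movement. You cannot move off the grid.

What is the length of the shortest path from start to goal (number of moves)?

BFS from (row=6, col=0) until reaching (row=4, col=4):
  Distance 0: (row=6, col=0)
  Distance 1: (row=5, col=0)
  Distance 2: (row=4, col=0), (row=5, col=1)
  Distance 3: (row=3, col=0), (row=5, col=2)
  Distance 4: (row=2, col=0), (row=3, col=1), (row=4, col=2), (row=5, col=3), (row=6, col=2)
  Distance 5: (row=1, col=0), (row=2, col=1), (row=3, col=2), (row=4, col=3), (row=5, col=4), (row=6, col=3)
  Distance 6: (row=0, col=0), (row=1, col=1), (row=2, col=2), (row=3, col=3), (row=4, col=4), (row=6, col=4)  <- goal reached here
One shortest path (6 moves): (row=6, col=0) -> (row=5, col=0) -> (row=5, col=1) -> (row=5, col=2) -> (row=5, col=3) -> (row=5, col=4) -> (row=4, col=4)

Answer: Shortest path length: 6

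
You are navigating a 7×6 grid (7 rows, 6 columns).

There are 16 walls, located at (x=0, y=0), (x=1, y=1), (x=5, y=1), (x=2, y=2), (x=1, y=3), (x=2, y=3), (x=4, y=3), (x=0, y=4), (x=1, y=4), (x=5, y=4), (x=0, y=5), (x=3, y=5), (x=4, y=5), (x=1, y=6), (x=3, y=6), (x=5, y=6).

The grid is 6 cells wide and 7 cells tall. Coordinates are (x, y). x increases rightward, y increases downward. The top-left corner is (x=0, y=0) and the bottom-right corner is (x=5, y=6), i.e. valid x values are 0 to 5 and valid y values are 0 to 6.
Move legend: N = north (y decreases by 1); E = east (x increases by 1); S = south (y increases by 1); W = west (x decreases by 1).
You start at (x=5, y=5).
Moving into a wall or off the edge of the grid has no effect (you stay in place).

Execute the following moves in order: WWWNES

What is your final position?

Answer: Final position: (x=5, y=5)

Derivation:
Start: (x=5, y=5)
  [×3]W (west): blocked, stay at (x=5, y=5)
  N (north): blocked, stay at (x=5, y=5)
  E (east): blocked, stay at (x=5, y=5)
  S (south): blocked, stay at (x=5, y=5)
Final: (x=5, y=5)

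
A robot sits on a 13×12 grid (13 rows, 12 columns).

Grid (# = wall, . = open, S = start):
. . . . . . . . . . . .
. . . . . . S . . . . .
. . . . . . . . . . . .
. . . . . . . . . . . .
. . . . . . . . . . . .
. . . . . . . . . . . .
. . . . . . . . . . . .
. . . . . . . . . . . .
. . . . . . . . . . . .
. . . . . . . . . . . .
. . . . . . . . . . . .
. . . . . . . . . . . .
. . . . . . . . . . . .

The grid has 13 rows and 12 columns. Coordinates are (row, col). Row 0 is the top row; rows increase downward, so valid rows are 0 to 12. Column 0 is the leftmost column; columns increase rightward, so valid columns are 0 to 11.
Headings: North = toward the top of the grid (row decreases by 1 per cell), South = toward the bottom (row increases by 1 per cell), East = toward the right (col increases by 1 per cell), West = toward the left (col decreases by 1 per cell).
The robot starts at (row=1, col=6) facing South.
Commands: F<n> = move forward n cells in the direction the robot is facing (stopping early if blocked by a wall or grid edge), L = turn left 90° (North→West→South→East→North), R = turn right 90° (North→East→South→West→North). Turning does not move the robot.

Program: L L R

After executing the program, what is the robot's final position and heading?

Start: (row=1, col=6), facing South
  L: turn left, now facing East
  L: turn left, now facing North
  R: turn right, now facing East
Final: (row=1, col=6), facing East

Answer: Final position: (row=1, col=6), facing East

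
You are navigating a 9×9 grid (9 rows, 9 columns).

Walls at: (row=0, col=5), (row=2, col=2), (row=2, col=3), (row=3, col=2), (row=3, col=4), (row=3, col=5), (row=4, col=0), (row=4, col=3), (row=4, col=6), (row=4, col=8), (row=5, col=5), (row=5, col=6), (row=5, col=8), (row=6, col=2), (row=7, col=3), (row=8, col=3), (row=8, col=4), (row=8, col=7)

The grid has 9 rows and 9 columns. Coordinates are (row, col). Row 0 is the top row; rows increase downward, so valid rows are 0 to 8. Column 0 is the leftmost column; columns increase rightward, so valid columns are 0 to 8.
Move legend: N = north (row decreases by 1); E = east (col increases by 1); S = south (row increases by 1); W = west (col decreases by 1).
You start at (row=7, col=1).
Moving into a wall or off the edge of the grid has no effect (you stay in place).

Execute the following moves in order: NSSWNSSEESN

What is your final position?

Answer: Final position: (row=7, col=2)

Derivation:
Start: (row=7, col=1)
  N (north): (row=7, col=1) -> (row=6, col=1)
  S (south): (row=6, col=1) -> (row=7, col=1)
  S (south): (row=7, col=1) -> (row=8, col=1)
  W (west): (row=8, col=1) -> (row=8, col=0)
  N (north): (row=8, col=0) -> (row=7, col=0)
  S (south): (row=7, col=0) -> (row=8, col=0)
  S (south): blocked, stay at (row=8, col=0)
  E (east): (row=8, col=0) -> (row=8, col=1)
  E (east): (row=8, col=1) -> (row=8, col=2)
  S (south): blocked, stay at (row=8, col=2)
  N (north): (row=8, col=2) -> (row=7, col=2)
Final: (row=7, col=2)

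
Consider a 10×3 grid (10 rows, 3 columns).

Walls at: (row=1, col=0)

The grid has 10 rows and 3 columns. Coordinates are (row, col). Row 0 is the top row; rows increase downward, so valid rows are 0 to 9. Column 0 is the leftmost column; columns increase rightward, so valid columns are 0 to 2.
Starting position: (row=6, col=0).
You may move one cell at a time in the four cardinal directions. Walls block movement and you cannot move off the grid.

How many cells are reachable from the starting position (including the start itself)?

BFS flood-fill from (row=6, col=0):
  Distance 0: (row=6, col=0)
  Distance 1: (row=5, col=0), (row=6, col=1), (row=7, col=0)
  Distance 2: (row=4, col=0), (row=5, col=1), (row=6, col=2), (row=7, col=1), (row=8, col=0)
  Distance 3: (row=3, col=0), (row=4, col=1), (row=5, col=2), (row=7, col=2), (row=8, col=1), (row=9, col=0)
  Distance 4: (row=2, col=0), (row=3, col=1), (row=4, col=2), (row=8, col=2), (row=9, col=1)
  Distance 5: (row=2, col=1), (row=3, col=2), (row=9, col=2)
  Distance 6: (row=1, col=1), (row=2, col=2)
  Distance 7: (row=0, col=1), (row=1, col=2)
  Distance 8: (row=0, col=0), (row=0, col=2)
Total reachable: 29 (grid has 29 open cells total)

Answer: Reachable cells: 29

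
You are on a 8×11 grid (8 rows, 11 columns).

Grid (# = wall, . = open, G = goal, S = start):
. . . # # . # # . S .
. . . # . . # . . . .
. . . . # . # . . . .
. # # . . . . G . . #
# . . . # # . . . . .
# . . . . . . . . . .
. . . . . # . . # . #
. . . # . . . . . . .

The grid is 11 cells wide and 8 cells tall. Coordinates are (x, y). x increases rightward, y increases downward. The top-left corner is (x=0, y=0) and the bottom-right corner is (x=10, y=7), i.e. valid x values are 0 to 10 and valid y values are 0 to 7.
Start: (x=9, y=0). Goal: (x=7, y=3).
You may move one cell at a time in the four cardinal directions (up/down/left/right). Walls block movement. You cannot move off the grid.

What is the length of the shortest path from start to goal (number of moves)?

Answer: Shortest path length: 5

Derivation:
BFS from (x=9, y=0) until reaching (x=7, y=3):
  Distance 0: (x=9, y=0)
  Distance 1: (x=8, y=0), (x=10, y=0), (x=9, y=1)
  Distance 2: (x=8, y=1), (x=10, y=1), (x=9, y=2)
  Distance 3: (x=7, y=1), (x=8, y=2), (x=10, y=2), (x=9, y=3)
  Distance 4: (x=7, y=2), (x=8, y=3), (x=9, y=4)
  Distance 5: (x=7, y=3), (x=8, y=4), (x=10, y=4), (x=9, y=5)  <- goal reached here
One shortest path (5 moves): (x=9, y=0) -> (x=8, y=0) -> (x=8, y=1) -> (x=7, y=1) -> (x=7, y=2) -> (x=7, y=3)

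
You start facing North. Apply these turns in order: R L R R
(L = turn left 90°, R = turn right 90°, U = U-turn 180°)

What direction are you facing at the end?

Start: North
  R (right (90° clockwise)) -> East
  L (left (90° counter-clockwise)) -> North
  R (right (90° clockwise)) -> East
  R (right (90° clockwise)) -> South
Final: South

Answer: Final heading: South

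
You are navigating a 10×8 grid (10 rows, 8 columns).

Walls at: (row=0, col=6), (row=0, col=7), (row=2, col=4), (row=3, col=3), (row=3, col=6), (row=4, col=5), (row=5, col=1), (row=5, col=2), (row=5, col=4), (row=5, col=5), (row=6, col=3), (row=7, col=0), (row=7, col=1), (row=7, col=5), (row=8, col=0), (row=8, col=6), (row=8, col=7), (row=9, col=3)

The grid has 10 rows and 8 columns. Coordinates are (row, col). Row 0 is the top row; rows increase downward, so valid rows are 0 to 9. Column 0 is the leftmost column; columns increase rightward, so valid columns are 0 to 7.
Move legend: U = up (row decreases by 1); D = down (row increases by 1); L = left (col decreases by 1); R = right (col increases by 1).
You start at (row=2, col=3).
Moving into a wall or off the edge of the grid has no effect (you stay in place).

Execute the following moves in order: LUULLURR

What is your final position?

Answer: Final position: (row=0, col=2)

Derivation:
Start: (row=2, col=3)
  L (left): (row=2, col=3) -> (row=2, col=2)
  U (up): (row=2, col=2) -> (row=1, col=2)
  U (up): (row=1, col=2) -> (row=0, col=2)
  L (left): (row=0, col=2) -> (row=0, col=1)
  L (left): (row=0, col=1) -> (row=0, col=0)
  U (up): blocked, stay at (row=0, col=0)
  R (right): (row=0, col=0) -> (row=0, col=1)
  R (right): (row=0, col=1) -> (row=0, col=2)
Final: (row=0, col=2)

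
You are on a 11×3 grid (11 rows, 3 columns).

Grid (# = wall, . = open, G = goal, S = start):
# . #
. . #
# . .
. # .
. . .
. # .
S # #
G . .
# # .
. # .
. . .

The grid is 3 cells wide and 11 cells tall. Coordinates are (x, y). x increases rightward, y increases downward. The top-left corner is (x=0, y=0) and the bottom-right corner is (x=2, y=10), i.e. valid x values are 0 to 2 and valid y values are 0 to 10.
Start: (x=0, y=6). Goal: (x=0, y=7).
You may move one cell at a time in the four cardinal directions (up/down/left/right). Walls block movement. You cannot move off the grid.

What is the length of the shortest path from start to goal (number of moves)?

Answer: Shortest path length: 1

Derivation:
BFS from (x=0, y=6) until reaching (x=0, y=7):
  Distance 0: (x=0, y=6)
  Distance 1: (x=0, y=5), (x=0, y=7)  <- goal reached here
One shortest path (1 moves): (x=0, y=6) -> (x=0, y=7)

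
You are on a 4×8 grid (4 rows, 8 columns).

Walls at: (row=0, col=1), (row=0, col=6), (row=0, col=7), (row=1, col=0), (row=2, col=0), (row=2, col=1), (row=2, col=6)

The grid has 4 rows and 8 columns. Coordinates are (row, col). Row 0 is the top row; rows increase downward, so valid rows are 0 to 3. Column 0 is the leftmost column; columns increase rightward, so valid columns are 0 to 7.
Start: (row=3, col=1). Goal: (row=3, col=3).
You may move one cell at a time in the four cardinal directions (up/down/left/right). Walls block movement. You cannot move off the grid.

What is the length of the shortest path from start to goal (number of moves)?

Answer: Shortest path length: 2

Derivation:
BFS from (row=3, col=1) until reaching (row=3, col=3):
  Distance 0: (row=3, col=1)
  Distance 1: (row=3, col=0), (row=3, col=2)
  Distance 2: (row=2, col=2), (row=3, col=3)  <- goal reached here
One shortest path (2 moves): (row=3, col=1) -> (row=3, col=2) -> (row=3, col=3)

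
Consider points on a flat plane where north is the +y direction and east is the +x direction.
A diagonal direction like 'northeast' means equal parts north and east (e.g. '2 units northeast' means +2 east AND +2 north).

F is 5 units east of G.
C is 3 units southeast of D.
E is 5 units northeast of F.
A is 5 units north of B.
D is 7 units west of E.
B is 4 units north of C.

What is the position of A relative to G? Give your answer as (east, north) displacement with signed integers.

Answer: A is at (east=6, north=11) relative to G.

Derivation:
Place G at the origin (east=0, north=0).
  F is 5 units east of G: delta (east=+5, north=+0); F at (east=5, north=0).
  E is 5 units northeast of F: delta (east=+5, north=+5); E at (east=10, north=5).
  D is 7 units west of E: delta (east=-7, north=+0); D at (east=3, north=5).
  C is 3 units southeast of D: delta (east=+3, north=-3); C at (east=6, north=2).
  B is 4 units north of C: delta (east=+0, north=+4); B at (east=6, north=6).
  A is 5 units north of B: delta (east=+0, north=+5); A at (east=6, north=11).
Therefore A relative to G: (east=6, north=11).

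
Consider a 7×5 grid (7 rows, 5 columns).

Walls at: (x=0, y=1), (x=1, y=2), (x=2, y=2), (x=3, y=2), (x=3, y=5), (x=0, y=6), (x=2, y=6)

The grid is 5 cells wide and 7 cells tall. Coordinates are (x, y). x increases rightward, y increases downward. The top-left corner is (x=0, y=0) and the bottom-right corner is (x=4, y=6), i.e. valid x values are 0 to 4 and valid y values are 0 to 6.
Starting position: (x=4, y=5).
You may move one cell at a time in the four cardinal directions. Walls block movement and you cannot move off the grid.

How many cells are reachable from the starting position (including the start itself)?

Answer: Reachable cells: 28

Derivation:
BFS flood-fill from (x=4, y=5):
  Distance 0: (x=4, y=5)
  Distance 1: (x=4, y=4), (x=4, y=6)
  Distance 2: (x=4, y=3), (x=3, y=4), (x=3, y=6)
  Distance 3: (x=4, y=2), (x=3, y=3), (x=2, y=4)
  Distance 4: (x=4, y=1), (x=2, y=3), (x=1, y=4), (x=2, y=5)
  Distance 5: (x=4, y=0), (x=3, y=1), (x=1, y=3), (x=0, y=4), (x=1, y=5)
  Distance 6: (x=3, y=0), (x=2, y=1), (x=0, y=3), (x=0, y=5), (x=1, y=6)
  Distance 7: (x=2, y=0), (x=1, y=1), (x=0, y=2)
  Distance 8: (x=1, y=0)
  Distance 9: (x=0, y=0)
Total reachable: 28 (grid has 28 open cells total)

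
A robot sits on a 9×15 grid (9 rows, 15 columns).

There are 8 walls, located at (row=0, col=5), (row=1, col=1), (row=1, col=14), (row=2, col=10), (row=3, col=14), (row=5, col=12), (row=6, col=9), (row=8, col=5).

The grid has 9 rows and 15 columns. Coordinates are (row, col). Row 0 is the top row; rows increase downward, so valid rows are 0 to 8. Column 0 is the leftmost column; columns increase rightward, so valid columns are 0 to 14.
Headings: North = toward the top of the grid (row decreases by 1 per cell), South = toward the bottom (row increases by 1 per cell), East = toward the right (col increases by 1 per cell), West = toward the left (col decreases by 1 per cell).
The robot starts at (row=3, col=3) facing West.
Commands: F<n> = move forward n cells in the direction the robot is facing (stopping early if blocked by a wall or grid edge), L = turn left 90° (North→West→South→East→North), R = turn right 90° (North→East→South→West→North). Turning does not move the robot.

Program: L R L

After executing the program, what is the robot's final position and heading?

Start: (row=3, col=3), facing West
  L: turn left, now facing South
  R: turn right, now facing West
  L: turn left, now facing South
Final: (row=3, col=3), facing South

Answer: Final position: (row=3, col=3), facing South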